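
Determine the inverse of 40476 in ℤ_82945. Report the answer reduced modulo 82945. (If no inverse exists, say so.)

80656

Apply the Euclidean algorithm to 82945 and 40476:
82945 = 2*40476 + 1993
40476 = 20*1993 + 616
1993 = 3*616 + 145
616 = 4*145 + 36
145 = 4*36 + 1
36 = 36*1 + 0
gcd = 1, so the inverse exists. Back-substitute:
1 = 145 − 4·36
1 = −4·616 + 17·145
1 = 17·1993 − 55·616
1 = −55·40476 + 1117·1993
1 = 1117·82945 − 2289·40476
So 40476·(-2289) ≡ 1 (mod 82945), and -2289 ≡ 80656 (mod 82945).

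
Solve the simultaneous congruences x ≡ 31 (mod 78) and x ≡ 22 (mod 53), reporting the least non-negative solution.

499

Write x = 31 + 78·k. Then 78·k ≡ 22 − 31 ≡ 44 (mod 53).
Need 78⁻¹ mod 53. Extended Euclid on (53, 25):
53 = 2*25 + 3
25 = 8*3 + 1
3 = 3*1 + 0
Back-substitute:
1 = 25 − 8·3
1 = −8·53 + 17·25
78⁻¹ ≡ 17 (mod 53), so k ≡ 17·44 ≡ 6 (mod 53).
x = 31 + 78·6 = 499.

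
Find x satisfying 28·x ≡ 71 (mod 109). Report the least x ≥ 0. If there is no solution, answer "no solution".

First find gcd(28, 109):
109 = 3*28 + 25
28 = 1*25 + 3
25 = 8*3 + 1
3 = 3*1 + 0
gcd = 1, so a unique solution mod 109 exists.
Back-substitute for the Bézout coefficients:
1 = 25 − 8·3
1 = −8·28 + 9·25
1 = 9·109 − 35·28
So 28·(-35) ≡ 1 (mod 109), giving 28⁻¹ ≡ 74.
x ≡ 28⁻¹·71 ≡ 74·71 ≡ 22 (mod 109).

22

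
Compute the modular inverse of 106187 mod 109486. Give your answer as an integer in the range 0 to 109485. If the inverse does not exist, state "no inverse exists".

gcd(109486, 106187) by repeated division:
109486 = 1·106187 + 3299
106187 = 32·3299 + 619
3299 = 5·619 + 204
619 = 3·204 + 7
204 = 29·7 + 1
7 = 7·1 + 0
gcd = 1, so the inverse exists. Back-substitute:
1 = 204 − 29·7
1 = −29·619 + 88·204
1 = 88·3299 − 469·619
1 = −469·106187 + 15096·3299
1 = 15096·109486 − 15565·106187
Hence 106187⁻¹ ≡ -15565 ≡ 93921 (mod 109486).

93921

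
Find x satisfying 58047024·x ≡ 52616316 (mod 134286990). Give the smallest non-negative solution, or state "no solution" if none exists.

17484064

First find gcd(58047024, 134286990):
134286990 = 2*58047024 + 18192942
58047024 = 3*18192942 + 3468198
18192942 = 5*3468198 + 851952
3468198 = 4*851952 + 60390
851952 = 14*60390 + 6492
60390 = 9*6492 + 1962
6492 = 3*1962 + 606
1962 = 3*606 + 144
606 = 4*144 + 30
144 = 4*30 + 24
30 = 1*24 + 6
24 = 4*6 + 0
gcd = 6 and 6 | 52616316, so solutions exist. Divide through by 6: 9674504x ≡ 8769386 (mod 22381165).
Now find 9674504⁻¹ mod 22381165:
22381165 = 2·9674504 + 3032157
9674504 = 3·3032157 + 578033
3032157 = 5·578033 + 141992
578033 = 4·141992 + 10065
141992 = 14·10065 + 1082
10065 = 9·1082 + 327
1082 = 3·327 + 101
327 = 3·101 + 24
101 = 4·24 + 5
24 = 4·5 + 4
5 = 1·4 + 1
4 = 4·1 + 0
Back-substitute:
1 = 5 − 4
1 = −24 + 5·5
1 = 5·101 − 21·24
1 = −21·327 + 68·101
1 = 68·1082 − 225·327
1 = −225·10065 + 2093·1082
1 = 2093·141992 − 29527·10065
1 = −29527·578033 + 120201·141992
1 = 120201·3032157 − 630532·578033
1 = −630532·9674504 + 2011797·3032157
1 = 2011797·22381165 − 4654126·9674504
So 9674504·(-4654126) ≡ 1 (mod 22381165), i.e. 9674504⁻¹ ≡ 17727039.
Then x ≡ 17727039·8769386 ≡ 17484064 (mod 22381165); the smallest non-negative solution is x = 17484064.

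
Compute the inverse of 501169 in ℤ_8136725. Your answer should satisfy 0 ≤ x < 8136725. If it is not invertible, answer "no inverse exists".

Apply the Euclidean algorithm to 8136725 and 501169:
8136725 = 16*501169 + 118021
501169 = 4*118021 + 29085
118021 = 4*29085 + 1681
29085 = 17*1681 + 508
1681 = 3*508 + 157
508 = 3*157 + 37
157 = 4*37 + 9
37 = 4*9 + 1
9 = 9*1 + 0
gcd = 1, so the inverse exists. Back-substitute:
1 = 37 − 4·9
1 = −4·157 + 17·37
1 = 17·508 − 55·157
1 = −55·1681 + 182·508
1 = 182·29085 − 3149·1681
1 = −3149·118021 + 12778·29085
1 = 12778·501169 − 54261·118021
1 = −54261·8136725 + 880954·501169
So 501169·880954 ≡ 1 (mod 8136725).

880954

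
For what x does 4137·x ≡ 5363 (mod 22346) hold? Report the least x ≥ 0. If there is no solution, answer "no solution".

First find gcd(4137, 22346):
22346 = 5×4137 + 1661
4137 = 2×1661 + 815
1661 = 2×815 + 31
815 = 26×31 + 9
31 = 3×9 + 4
9 = 2×4 + 1
4 = 4×1 + 0
gcd = 1, so a unique solution mod 22346 exists.
Back-substitute for the Bézout coefficients:
1 = 9 − 2·4
1 = −2·31 + 7·9
1 = 7·815 − 184·31
1 = −184·1661 + 375·815
1 = 375·4137 − 934·1661
1 = −934·22346 + 5045·4137
So 4137·(5045) ≡ 1 (mod 22346), giving 4137⁻¹ ≡ 5045.
x ≡ 4137⁻¹·5363 ≡ 5045·5363 ≡ 17675 (mod 22346).

17675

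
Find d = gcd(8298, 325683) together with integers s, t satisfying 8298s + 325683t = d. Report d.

Euclidean algorithm:
325683 = 39×8298 + 2061
8298 = 4×2061 + 54
2061 = 38×54 + 9
54 = 6×9 + 0
gcd(8298, 325683) = 9.
Working backward:
9 = 2061 − 38·54
9 = −38·8298 + 153·2061
9 = 153·325683 − 6005·8298
So 9 = (153)·325683 + (-6005)·8298.

9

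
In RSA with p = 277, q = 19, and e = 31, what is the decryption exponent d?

4327

φ(n) = (p−1)(q−1) = 276·18 = 4968.
Need d with 31·d ≡ 1 (mod 4968). Apply the extended Euclidean algorithm:
4968 = 160·31 + 8
31 = 3·8 + 7
8 = 1·7 + 1
7 = 7·1 + 0
Back-substitute:
1 = 8 − 7
1 = −31 + 4·8
1 = 4·4968 − 641·31
So 31·(-641) ≡ 1 (mod 4968), hence d ≡ -641 ≡ 4327 (mod 4968).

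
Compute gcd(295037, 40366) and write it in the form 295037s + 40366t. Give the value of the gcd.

Repeated division:
295037 = 7×40366 + 12475
40366 = 3×12475 + 2941
12475 = 4×2941 + 711
2941 = 4×711 + 97
711 = 7×97 + 32
97 = 3×32 + 1
32 = 32×1 + 0
gcd(295037, 40366) = 1.
Back-substituting:
1 = 97 − 3·32
1 = −3·711 + 22·97
1 = 22·2941 − 91·711
1 = −91·12475 + 386·2941
1 = 386·40366 − 1249·12475
1 = −1249·295037 + 9129·40366
So 1 = (-1249)·295037 + (9129)·40366.

1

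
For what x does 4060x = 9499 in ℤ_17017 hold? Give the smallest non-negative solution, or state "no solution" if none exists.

2404

First find gcd(4060, 17017):
17017 = 4·4060 + 777
4060 = 5·777 + 175
777 = 4·175 + 77
175 = 2·77 + 21
77 = 3·21 + 14
21 = 1·14 + 7
14 = 2·7 + 0
gcd = 7 and 7 | 9499, so solutions exist. Divide through by 7: 580x ≡ 1357 (mod 2431).
Now find 580⁻¹ mod 2431:
2431 = 4×580 + 111
580 = 5×111 + 25
111 = 4×25 + 11
25 = 2×11 + 3
11 = 3×3 + 2
3 = 1×2 + 1
2 = 2×1 + 0
Back-substitute:
1 = 3 − 2
1 = −11 + 4·3
1 = 4·25 − 9·11
1 = −9·111 + 40·25
1 = 40·580 − 209·111
1 = −209·2431 + 876·580
So 580⁻¹ ≡ 876 (mod 2431).
Then x ≡ 876·1357 ≡ 2404 (mod 2431); the smallest non-negative solution is x = 2404.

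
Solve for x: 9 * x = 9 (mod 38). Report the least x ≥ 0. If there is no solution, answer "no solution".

1

First find gcd(9, 38):
38 = 4×9 + 2
9 = 4×2 + 1
2 = 2×1 + 0
gcd = 1, so a unique solution mod 38 exists.
Back-substitute for the Bézout coefficients:
1 = 9 − 4·2
1 = −4·38 + 17·9
So 9·(17) ≡ 1 (mod 38), giving 9⁻¹ ≡ 17.
x ≡ 9⁻¹·9 ≡ 17·9 ≡ 1 (mod 38).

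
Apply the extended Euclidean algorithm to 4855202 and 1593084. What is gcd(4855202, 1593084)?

Repeated division:
4855202 = 3*1593084 + 75950
1593084 = 20*75950 + 74084
75950 = 1*74084 + 1866
74084 = 39*1866 + 1310
1866 = 1*1310 + 556
1310 = 2*556 + 198
556 = 2*198 + 160
198 = 1*160 + 38
160 = 4*38 + 8
38 = 4*8 + 6
8 = 1*6 + 2
6 = 3*2 + 0
gcd(4855202, 1593084) = 2.
Working backward:
2 = 8 − 6
2 = −38 + 5·8
2 = 5·160 − 21·38
2 = −21·198 + 26·160
2 = 26·556 − 73·198
2 = −73·1310 + 172·556
2 = 172·1866 − 245·1310
2 = −245·74084 + 9727·1866
2 = 9727·75950 − 9972·74084
2 = −9972·1593084 + 209167·75950
2 = 209167·4855202 − 637473·1593084
So 2 = (209167)·4855202 + (-637473)·1593084.

2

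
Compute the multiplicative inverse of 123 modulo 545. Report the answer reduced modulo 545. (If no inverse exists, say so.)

Extended Euclidean algorithm:
545 = 4×123 + 53
123 = 2×53 + 17
53 = 3×17 + 2
17 = 8×2 + 1
2 = 2×1 + 0
The gcd is 1. Working backward:
1 = 17 − 8·2
1 = −8·53 + 25·17
1 = 25·123 − 58·53
1 = −58·545 + 257·123
So 123·257 ≡ 1 (mod 545).

257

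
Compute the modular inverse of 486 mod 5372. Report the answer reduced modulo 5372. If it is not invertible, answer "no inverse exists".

Euclidean algorithm on 5372, 486:
5372 = 11·486 + 26
486 = 18·26 + 18
26 = 1·18 + 8
18 = 2·8 + 2
8 = 4·2 + 0
The gcd is 2, not 1, hence no inverse exists.

no inverse exists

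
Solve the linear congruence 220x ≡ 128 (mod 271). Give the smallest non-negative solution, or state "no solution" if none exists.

40

First find gcd(220, 271):
271 = 1×220 + 51
220 = 4×51 + 16
51 = 3×16 + 3
16 = 5×3 + 1
3 = 3×1 + 0
gcd = 1, so a unique solution mod 271 exists.
Back-substitute for the Bézout coefficients:
1 = 16 − 5·3
1 = −5·51 + 16·16
1 = 16·220 − 69·51
1 = −69·271 + 85·220
So 220·(85) ≡ 1 (mod 271), giving 220⁻¹ ≡ 85.
x ≡ 220⁻¹·128 ≡ 85·128 ≡ 40 (mod 271).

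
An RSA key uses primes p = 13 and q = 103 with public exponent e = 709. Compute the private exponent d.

φ(n) = (p−1)(q−1) = 12·102 = 1224.
Need d with 709·d ≡ 1 (mod 1224). Apply the extended Euclidean algorithm:
1224 = 1·709 + 515
709 = 1·515 + 194
515 = 2·194 + 127
194 = 1·127 + 67
127 = 1·67 + 60
67 = 1·60 + 7
60 = 8·7 + 4
7 = 1·4 + 3
4 = 1·3 + 1
3 = 3·1 + 0
Back-substitute:
1 = 4 − 3
1 = −7 + 2·4
1 = 2·60 − 17·7
1 = −17·67 + 19·60
1 = 19·127 − 36·67
1 = −36·194 + 55·127
1 = 55·515 − 146·194
1 = −146·709 + 201·515
1 = 201·1224 − 347·709
So 709·(-347) ≡ 1 (mod 1224), hence d ≡ -347 ≡ 877 (mod 1224).

877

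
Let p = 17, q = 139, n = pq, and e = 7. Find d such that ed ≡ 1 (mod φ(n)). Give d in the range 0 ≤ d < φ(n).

φ(n) = (p−1)(q−1) = 16·138 = 2208.
Need d with 7·d ≡ 1 (mod 2208). Apply the extended Euclidean algorithm:
2208 = 315×7 + 3
7 = 2×3 + 1
3 = 3×1 + 0
Back-substitute:
1 = 7 − 2·3
1 = −2·2208 + 631·7
So 7·631 ≡ 1 (mod 2208), hence d = 631.

631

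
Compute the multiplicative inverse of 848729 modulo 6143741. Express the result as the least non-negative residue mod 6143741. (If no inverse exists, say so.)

3109769

Extended Euclidean algorithm:
6143741 = 7×848729 + 202638
848729 = 4×202638 + 38177
202638 = 5×38177 + 11753
38177 = 3×11753 + 2918
11753 = 4×2918 + 81
2918 = 36×81 + 2
81 = 40×2 + 1
2 = 2×1 + 0
The gcd is 1. Working backward:
1 = 81 − 40·2
1 = −40·2918 + 1441·81
1 = 1441·11753 − 5804·2918
1 = −5804·38177 + 18853·11753
1 = 18853·202638 − 100069·38177
1 = −100069·848729 + 419129·202638
1 = 419129·6143741 − 3033972·848729
So 848729·(-3033972) ≡ 1 (mod 6143741), and -3033972 ≡ 3109769 (mod 6143741).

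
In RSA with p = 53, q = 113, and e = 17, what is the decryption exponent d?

1713

φ(n) = (p−1)(q−1) = 52·112 = 5824.
Need d with 17·d ≡ 1 (mod 5824). Apply the extended Euclidean algorithm:
5824 = 342×17 + 10
17 = 1×10 + 7
10 = 1×7 + 3
7 = 2×3 + 1
3 = 3×1 + 0
Back-substitute:
1 = 7 − 2·3
1 = −2·10 + 3·7
1 = 3·17 − 5·10
1 = −5·5824 + 1713·17
So 17·1713 ≡ 1 (mod 5824), hence d = 1713.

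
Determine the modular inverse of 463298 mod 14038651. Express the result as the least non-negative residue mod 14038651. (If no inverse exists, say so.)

no inverse exists

Compute gcd(463298, 14038651):
14038651 = 30×463298 + 139711
463298 = 3×139711 + 44165
139711 = 3×44165 + 7216
44165 = 6×7216 + 869
7216 = 8×869 + 264
869 = 3×264 + 77
264 = 3×77 + 33
77 = 2×33 + 11
33 = 3×11 + 0
Since gcd = 11 > 1, 463298 is not a unit mod 14038651.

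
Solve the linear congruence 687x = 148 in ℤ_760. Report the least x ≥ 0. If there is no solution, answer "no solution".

First find gcd(687, 760):
760 = 1*687 + 73
687 = 9*73 + 30
73 = 2*30 + 13
30 = 2*13 + 4
13 = 3*4 + 1
4 = 4*1 + 0
gcd = 1, so a unique solution mod 760 exists.
Back-substitute for the Bézout coefficients:
1 = 13 − 3·4
1 = −3·30 + 7·13
1 = 7·73 − 17·30
1 = −17·687 + 160·73
1 = 160·760 − 177·687
So 687·(-177) ≡ 1 (mod 760), giving 687⁻¹ ≡ 583.
x ≡ 687⁻¹·148 ≡ 583·148 ≡ 404 (mod 760).

404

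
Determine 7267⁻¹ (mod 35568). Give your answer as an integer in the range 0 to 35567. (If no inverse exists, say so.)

Euclidean algorithm on 35568, 7267:
35568 = 4·7267 + 6500
7267 = 1·6500 + 767
6500 = 8·767 + 364
767 = 2·364 + 39
364 = 9·39 + 13
39 = 3·13 + 0
gcd(7267, 35568) = 13 ≠ 1, so 7267 has no multiplicative inverse modulo 35568.

no inverse exists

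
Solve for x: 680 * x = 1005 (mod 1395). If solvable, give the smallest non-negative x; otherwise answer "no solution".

102

First find gcd(680, 1395):
1395 = 2·680 + 35
680 = 19·35 + 15
35 = 2·15 + 5
15 = 3·5 + 0
gcd = 5 and 5 | 1005, so solutions exist. Divide through by 5: 136x ≡ 201 (mod 279).
Now find 136⁻¹ mod 279:
279 = 2×136 + 7
136 = 19×7 + 3
7 = 2×3 + 1
3 = 3×1 + 0
Back-substitute:
1 = 7 − 2·3
1 = −2·136 + 39·7
1 = 39·279 − 80·136
So 136·(-80) ≡ 1 (mod 279), i.e. 136⁻¹ ≡ 199.
Then x ≡ 199·201 ≡ 102 (mod 279); the smallest non-negative solution is x = 102.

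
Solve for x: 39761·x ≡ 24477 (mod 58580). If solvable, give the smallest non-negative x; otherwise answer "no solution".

23737

First find gcd(39761, 58580):
58580 = 1·39761 + 18819
39761 = 2·18819 + 2123
18819 = 8·2123 + 1835
2123 = 1·1835 + 288
1835 = 6·288 + 107
288 = 2·107 + 74
107 = 1·74 + 33
74 = 2·33 + 8
33 = 4·8 + 1
8 = 8·1 + 0
gcd = 1, so a unique solution mod 58580 exists.
Back-substitute for the Bézout coefficients:
1 = 33 − 4·8
1 = −4·74 + 9·33
1 = 9·107 − 13·74
1 = −13·288 + 35·107
1 = 35·1835 − 223·288
1 = −223·2123 + 258·1835
1 = 258·18819 − 2287·2123
1 = −2287·39761 + 4832·18819
1 = 4832·58580 − 7119·39761
So 39761·(-7119) ≡ 1 (mod 58580), giving 39761⁻¹ ≡ 51461.
x ≡ 39761⁻¹·24477 ≡ 51461·24477 ≡ 23737 (mod 58580).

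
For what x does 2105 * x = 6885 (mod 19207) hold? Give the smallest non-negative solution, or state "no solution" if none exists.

17431

First find gcd(2105, 19207):
19207 = 9·2105 + 262
2105 = 8·262 + 9
262 = 29·9 + 1
9 = 9·1 + 0
gcd = 1, so a unique solution mod 19207 exists.
Back-substitute for the Bézout coefficients:
1 = 262 − 29·9
1 = −29·2105 + 233·262
1 = 233·19207 − 2126·2105
So 2105·(-2126) ≡ 1 (mod 19207), giving 2105⁻¹ ≡ 17081.
x ≡ 2105⁻¹·6885 ≡ 17081·6885 ≡ 17431 (mod 19207).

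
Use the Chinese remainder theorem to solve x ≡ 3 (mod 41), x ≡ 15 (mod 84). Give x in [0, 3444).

2955

Write x = 3 + 41·k. Then 41·k ≡ 15 − 3 ≡ 12 (mod 84).
Need 41⁻¹ mod 84. Extended Euclid on (84, 41):
84 = 2*41 + 2
41 = 20*2 + 1
2 = 2*1 + 0
Back-substitute:
1 = 41 − 20·2
1 = −20·84 + 41·41
41⁻¹ ≡ 41 (mod 84), so k ≡ 41·12 ≡ 72 (mod 84).
x = 3 + 41·72 = 2955.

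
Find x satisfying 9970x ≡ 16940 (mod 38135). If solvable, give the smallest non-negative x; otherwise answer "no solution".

7491

First find gcd(9970, 38135):
38135 = 3×9970 + 8225
9970 = 1×8225 + 1745
8225 = 4×1745 + 1245
1745 = 1×1245 + 500
1245 = 2×500 + 245
500 = 2×245 + 10
245 = 24×10 + 5
10 = 2×5 + 0
gcd = 5 and 5 | 16940, so solutions exist. Divide through by 5: 1994x ≡ 3388 (mod 7627).
Now find 1994⁻¹ mod 7627:
7627 = 3×1994 + 1645
1994 = 1×1645 + 349
1645 = 4×349 + 249
349 = 1×249 + 100
249 = 2×100 + 49
100 = 2×49 + 2
49 = 24×2 + 1
2 = 2×1 + 0
Back-substitute:
1 = 49 − 24·2
1 = −24·100 + 49·49
1 = 49·249 − 122·100
1 = −122·349 + 171·249
1 = 171·1645 − 806·349
1 = −806·1994 + 977·1645
1 = 977·7627 − 3737·1994
So 1994·(-3737) ≡ 1 (mod 7627), i.e. 1994⁻¹ ≡ 3890.
Then x ≡ 3890·3388 ≡ 7491 (mod 7627); the smallest non-negative solution is x = 7491.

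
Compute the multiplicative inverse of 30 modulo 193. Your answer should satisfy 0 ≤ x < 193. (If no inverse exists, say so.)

148

gcd(193, 30) by repeated division:
193 = 6·30 + 13
30 = 2·13 + 4
13 = 3·4 + 1
4 = 4·1 + 0
Since gcd(30, 193) = 1, back-substitute to write 1 as a combination:
1 = 13 − 3·4
1 = −3·30 + 7·13
1 = 7·193 − 45·30
So 30·(-45) ≡ 1 (mod 193), and -45 ≡ 148 (mod 193).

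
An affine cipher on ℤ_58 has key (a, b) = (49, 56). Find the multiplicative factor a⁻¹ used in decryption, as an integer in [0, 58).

45

Extended Euclidean algorithm:
58 = 1×49 + 9
49 = 5×9 + 4
9 = 2×4 + 1
4 = 4×1 + 0
Since gcd(49, 58) = 1, back-substitute to write 1 as a combination:
1 = 9 − 2·4
1 = −2·49 + 11·9
1 = 11·58 − 13·49
Thus 49·(-13) ≡ 1 (mod 58); reducing, -13 mod 58 = 45.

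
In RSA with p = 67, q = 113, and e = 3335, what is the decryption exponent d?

215

φ(n) = (p−1)(q−1) = 66·112 = 7392.
Need d with 3335·d ≡ 1 (mod 7392). Apply the extended Euclidean algorithm:
7392 = 2*3335 + 722
3335 = 4*722 + 447
722 = 1*447 + 275
447 = 1*275 + 172
275 = 1*172 + 103
172 = 1*103 + 69
103 = 1*69 + 34
69 = 2*34 + 1
34 = 34*1 + 0
Back-substitute:
1 = 69 − 2·34
1 = −2·103 + 3·69
1 = 3·172 − 5·103
1 = −5·275 + 8·172
1 = 8·447 − 13·275
1 = −13·722 + 21·447
1 = 21·3335 − 97·722
1 = −97·7392 + 215·3335
So 3335·215 ≡ 1 (mod 7392), hence d = 215.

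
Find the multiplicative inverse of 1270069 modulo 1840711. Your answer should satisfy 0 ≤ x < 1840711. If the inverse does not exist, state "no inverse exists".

433961

Run Euclid on (1840711, 1270069):
1840711 = 1*1270069 + 570642
1270069 = 2*570642 + 128785
570642 = 4*128785 + 55502
128785 = 2*55502 + 17781
55502 = 3*17781 + 2159
17781 = 8*2159 + 509
2159 = 4*509 + 123
509 = 4*123 + 17
123 = 7*17 + 4
17 = 4*4 + 1
4 = 4*1 + 0
The gcd is 1. Working backward:
1 = 17 − 4·4
1 = −4·123 + 29·17
1 = 29·509 − 120·123
1 = −120·2159 + 509·509
1 = 509·17781 − 4192·2159
1 = −4192·55502 + 13085·17781
1 = 13085·128785 − 30362·55502
1 = −30362·570642 + 134533·128785
1 = 134533·1270069 − 299428·570642
1 = −299428·1840711 + 433961·1270069
So 1270069·433961 ≡ 1 (mod 1840711).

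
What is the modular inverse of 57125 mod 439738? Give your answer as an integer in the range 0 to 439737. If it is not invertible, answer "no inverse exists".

Apply the Euclidean algorithm to 439738 and 57125:
439738 = 7*57125 + 39863
57125 = 1*39863 + 17262
39863 = 2*17262 + 5339
17262 = 3*5339 + 1245
5339 = 4*1245 + 359
1245 = 3*359 + 168
359 = 2*168 + 23
168 = 7*23 + 7
23 = 3*7 + 2
7 = 3*2 + 1
2 = 2*1 + 0
Since gcd(57125, 439738) = 1, back-substitute to write 1 as a combination:
1 = 7 − 3·2
1 = −3·23 + 10·7
1 = 10·168 − 73·23
1 = −73·359 + 156·168
1 = 156·1245 − 541·359
1 = −541·5339 + 2320·1245
1 = 2320·17262 − 7501·5339
1 = −7501·39863 + 17322·17262
1 = 17322·57125 − 24823·39863
1 = −24823·439738 + 191083·57125
So 57125·191083 ≡ 1 (mod 439738).

191083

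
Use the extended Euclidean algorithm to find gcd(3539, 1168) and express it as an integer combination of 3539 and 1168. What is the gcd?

Euclidean algorithm:
3539 = 3*1168 + 35
1168 = 33*35 + 13
35 = 2*13 + 9
13 = 1*9 + 4
9 = 2*4 + 1
4 = 4*1 + 0
gcd(3539, 1168) = 1.
Express as a combination:
1 = 9 − 2·4
1 = −2·13 + 3·9
1 = 3·35 − 8·13
1 = −8·1168 + 267·35
1 = 267·3539 − 809·1168
So 1 = (267)·3539 + (-809)·1168.

1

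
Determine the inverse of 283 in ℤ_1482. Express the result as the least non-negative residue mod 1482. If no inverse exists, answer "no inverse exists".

199

Run Euclid on (1482, 283):
1482 = 5×283 + 67
283 = 4×67 + 15
67 = 4×15 + 7
15 = 2×7 + 1
7 = 7×1 + 0
Since gcd(283, 1482) = 1, back-substitute to write 1 as a combination:
1 = 15 − 2·7
1 = −2·67 + 9·15
1 = 9·283 − 38·67
1 = −38·1482 + 199·283
So 283·199 ≡ 1 (mod 1482).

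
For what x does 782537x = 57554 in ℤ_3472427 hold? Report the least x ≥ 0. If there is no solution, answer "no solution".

332969

First find gcd(782537, 3472427):
3472427 = 4×782537 + 342279
782537 = 2×342279 + 97979
342279 = 3×97979 + 48342
97979 = 2×48342 + 1295
48342 = 37×1295 + 427
1295 = 3×427 + 14
427 = 30×14 + 7
14 = 2×7 + 0
gcd = 7 and 7 | 57554, so solutions exist. Divide through by 7: 111791x ≡ 8222 (mod 496061).
Now find 111791⁻¹ mod 496061:
496061 = 4×111791 + 48897
111791 = 2×48897 + 13997
48897 = 3×13997 + 6906
13997 = 2×6906 + 185
6906 = 37×185 + 61
185 = 3×61 + 2
61 = 30×2 + 1
2 = 2×1 + 0
Back-substitute:
1 = 61 − 30·2
1 = −30·185 + 91·61
1 = 91·6906 − 3397·185
1 = −3397·13997 + 6885·6906
1 = 6885·48897 − 24052·13997
1 = −24052·111791 + 54989·48897
1 = 54989·496061 − 244008·111791
So 111791·(-244008) ≡ 1 (mod 496061), i.e. 111791⁻¹ ≡ 252053.
Then x ≡ 252053·8222 ≡ 332969 (mod 496061); the smallest non-negative solution is x = 332969.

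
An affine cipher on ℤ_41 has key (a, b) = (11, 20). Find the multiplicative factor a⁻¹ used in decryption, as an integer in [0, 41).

Extended Euclidean algorithm:
41 = 3×11 + 8
11 = 1×8 + 3
8 = 2×3 + 2
3 = 1×2 + 1
2 = 2×1 + 0
gcd = 1, so the inverse exists. Back-substitute:
1 = 3 − 2
1 = −8 + 3·3
1 = 3·11 − 4·8
1 = −4·41 + 15·11
So 11·15 ≡ 1 (mod 41).

15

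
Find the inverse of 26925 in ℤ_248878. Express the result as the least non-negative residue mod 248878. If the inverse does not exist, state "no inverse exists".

gcd(248878, 26925) by repeated division:
248878 = 9×26925 + 6553
26925 = 4×6553 + 713
6553 = 9×713 + 136
713 = 5×136 + 33
136 = 4×33 + 4
33 = 8×4 + 1
4 = 4×1 + 0
gcd = 1, so the inverse exists. Back-substitute:
1 = 33 − 8·4
1 = −8·136 + 33·33
1 = 33·713 − 173·136
1 = −173·6553 + 1590·713
1 = 1590·26925 − 6533·6553
1 = −6533·248878 + 60387·26925
So 26925·60387 ≡ 1 (mod 248878).

60387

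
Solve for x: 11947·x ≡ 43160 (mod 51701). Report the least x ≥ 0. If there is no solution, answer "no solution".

First find gcd(11947, 51701):
51701 = 4·11947 + 3913
11947 = 3·3913 + 208
3913 = 18·208 + 169
208 = 1·169 + 39
169 = 4·39 + 13
39 = 3·13 + 0
gcd = 13 and 13 | 43160, so solutions exist. Divide through by 13: 919x ≡ 3320 (mod 3977).
Now find 919⁻¹ mod 3977:
3977 = 4*919 + 301
919 = 3*301 + 16
301 = 18*16 + 13
16 = 1*13 + 3
13 = 4*3 + 1
3 = 3*1 + 0
Back-substitute:
1 = 13 − 4·3
1 = −4·16 + 5·13
1 = 5·301 − 94·16
1 = −94·919 + 287·301
1 = 287·3977 − 1242·919
So 919·(-1242) ≡ 1 (mod 3977), i.e. 919⁻¹ ≡ 2735.
Then x ≡ 2735·3320 ≡ 709 (mod 3977); the smallest non-negative solution is x = 709.

709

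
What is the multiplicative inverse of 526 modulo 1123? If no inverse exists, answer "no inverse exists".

Apply the Euclidean algorithm to 1123 and 526:
1123 = 2·526 + 71
526 = 7·71 + 29
71 = 2·29 + 13
29 = 2·13 + 3
13 = 4·3 + 1
3 = 3·1 + 0
Since gcd(526, 1123) = 1, back-substitute to write 1 as a combination:
1 = 13 − 4·3
1 = −4·29 + 9·13
1 = 9·71 − 22·29
1 = −22·526 + 163·71
1 = 163·1123 − 348·526
So 526·(-348) ≡ 1 (mod 1123), and -348 ≡ 775 (mod 1123).

775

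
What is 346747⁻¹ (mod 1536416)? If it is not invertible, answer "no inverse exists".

372691

Run Euclid on (1536416, 346747):
1536416 = 4·346747 + 149428
346747 = 2·149428 + 47891
149428 = 3·47891 + 5755
47891 = 8·5755 + 1851
5755 = 3·1851 + 202
1851 = 9·202 + 33
202 = 6·33 + 4
33 = 8·4 + 1
4 = 4·1 + 0
The gcd is 1. Working backward:
1 = 33 − 8·4
1 = −8·202 + 49·33
1 = 49·1851 − 449·202
1 = −449·5755 + 1396·1851
1 = 1396·47891 − 11617·5755
1 = −11617·149428 + 36247·47891
1 = 36247·346747 − 84111·149428
1 = −84111·1536416 + 372691·346747
So 346747·372691 ≡ 1 (mod 1536416).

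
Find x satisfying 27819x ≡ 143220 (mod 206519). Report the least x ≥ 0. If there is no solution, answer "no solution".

First find gcd(27819, 206519):
206519 = 7*27819 + 11786
27819 = 2*11786 + 4247
11786 = 2*4247 + 3292
4247 = 1*3292 + 955
3292 = 3*955 + 427
955 = 2*427 + 101
427 = 4*101 + 23
101 = 4*23 + 9
23 = 2*9 + 5
9 = 1*5 + 4
5 = 1*4 + 1
4 = 4*1 + 0
gcd = 1, so a unique solution mod 206519 exists.
Back-substitute for the Bézout coefficients:
1 = 5 − 4
1 = −9 + 2·5
1 = 2·23 − 5·9
1 = −5·101 + 22·23
1 = 22·427 − 93·101
1 = −93·955 + 208·427
1 = 208·3292 − 717·955
1 = −717·4247 + 925·3292
1 = 925·11786 − 2567·4247
1 = −2567·27819 + 6059·11786
1 = 6059·206519 − 44980·27819
So 27819·(-44980) ≡ 1 (mod 206519), giving 27819⁻¹ ≡ 161539.
x ≡ 27819⁻¹·143220 ≡ 161539·143220 ≡ 118086 (mod 206519).

118086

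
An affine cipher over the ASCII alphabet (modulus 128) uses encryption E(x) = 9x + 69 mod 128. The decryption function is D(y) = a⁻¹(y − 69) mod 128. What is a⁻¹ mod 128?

57

gcd(128, 9) by repeated division:
128 = 14·9 + 2
9 = 4·2 + 1
2 = 2·1 + 0
Since gcd(9, 128) = 1, back-substitute to write 1 as a combination:
1 = 9 − 4·2
1 = −4·128 + 57·9
So 9·57 ≡ 1 (mod 128).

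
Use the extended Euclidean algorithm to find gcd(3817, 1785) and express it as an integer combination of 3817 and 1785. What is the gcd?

1

Apply Euclid's algorithm to 3817 and 1785:
3817 = 2·1785 + 247
1785 = 7·247 + 56
247 = 4·56 + 23
56 = 2·23 + 10
23 = 2·10 + 3
10 = 3·3 + 1
3 = 3·1 + 0
gcd(3817, 1785) = 1.
Back-substituting:
1 = 10 − 3·3
1 = −3·23 + 7·10
1 = 7·56 − 17·23
1 = −17·247 + 75·56
1 = 75·1785 − 542·247
1 = −542·3817 + 1159·1785
So 1 = (-542)·3817 + (1159)·1785.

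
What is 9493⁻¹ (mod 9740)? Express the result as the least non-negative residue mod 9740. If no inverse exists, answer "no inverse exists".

8557

Run Euclid on (9740, 9493):
9740 = 1·9493 + 247
9493 = 38·247 + 107
247 = 2·107 + 33
107 = 3·33 + 8
33 = 4·8 + 1
8 = 8·1 + 0
gcd = 1, so the inverse exists. Back-substitute:
1 = 33 − 4·8
1 = −4·107 + 13·33
1 = 13·247 − 30·107
1 = −30·9493 + 1153·247
1 = 1153·9740 − 1183·9493
So 9493·(-1183) ≡ 1 (mod 9740), and -1183 ≡ 8557 (mod 9740).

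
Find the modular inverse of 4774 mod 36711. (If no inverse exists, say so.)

Run Euclid on (36711, 4774):
36711 = 7*4774 + 3293
4774 = 1*3293 + 1481
3293 = 2*1481 + 331
1481 = 4*331 + 157
331 = 2*157 + 17
157 = 9*17 + 4
17 = 4*4 + 1
4 = 4*1 + 0
gcd = 1, so the inverse exists. Back-substitute:
1 = 17 − 4·4
1 = −4·157 + 37·17
1 = 37·331 − 78·157
1 = −78·1481 + 349·331
1 = 349·3293 − 776·1481
1 = −776·4774 + 1125·3293
1 = 1125·36711 − 8651·4774
Thus 4774·(-8651) ≡ 1 (mod 36711); reducing, -8651 mod 36711 = 28060.

28060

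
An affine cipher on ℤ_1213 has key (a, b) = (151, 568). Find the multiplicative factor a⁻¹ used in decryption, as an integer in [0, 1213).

241

Extended Euclidean algorithm:
1213 = 8×151 + 5
151 = 30×5 + 1
5 = 5×1 + 0
gcd = 1, so the inverse exists. Back-substitute:
1 = 151 − 30·5
1 = −30·1213 + 241·151
So 151·241 ≡ 1 (mod 1213).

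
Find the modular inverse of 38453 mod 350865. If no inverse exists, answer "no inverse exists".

Extended Euclidean algorithm:
350865 = 9*38453 + 4788
38453 = 8*4788 + 149
4788 = 32*149 + 20
149 = 7*20 + 9
20 = 2*9 + 2
9 = 4*2 + 1
2 = 2*1 + 0
Since gcd(38453, 350865) = 1, back-substitute to write 1 as a combination:
1 = 9 − 4·2
1 = −4·20 + 9·9
1 = 9·149 − 67·20
1 = −67·4788 + 2153·149
1 = 2153·38453 − 17291·4788
1 = −17291·350865 + 157772·38453
So 38453·157772 ≡ 1 (mod 350865).

157772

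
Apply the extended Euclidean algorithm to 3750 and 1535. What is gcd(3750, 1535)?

Repeated division:
3750 = 2*1535 + 680
1535 = 2*680 + 175
680 = 3*175 + 155
175 = 1*155 + 20
155 = 7*20 + 15
20 = 1*15 + 5
15 = 3*5 + 0
gcd(3750, 1535) = 5.
Express as a combination:
5 = 20 − 15
5 = −155 + 8·20
5 = 8·175 − 9·155
5 = −9·680 + 35·175
5 = 35·1535 − 79·680
5 = −79·3750 + 193·1535
So 5 = (-79)·3750 + (193)·1535.

5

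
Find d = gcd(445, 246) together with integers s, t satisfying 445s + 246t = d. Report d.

Repeated division:
445 = 1·246 + 199
246 = 1·199 + 47
199 = 4·47 + 11
47 = 4·11 + 3
11 = 3·3 + 2
3 = 1·2 + 1
2 = 2·1 + 0
gcd(445, 246) = 1.
Back-substituting:
1 = 3 − 2
1 = −11 + 4·3
1 = 4·47 − 17·11
1 = −17·199 + 72·47
1 = 72·246 − 89·199
1 = −89·445 + 161·246
So 1 = (-89)·445 + (161)·246.

1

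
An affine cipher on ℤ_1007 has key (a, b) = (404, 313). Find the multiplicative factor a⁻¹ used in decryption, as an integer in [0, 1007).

840

Extended Euclidean algorithm:
1007 = 2*404 + 199
404 = 2*199 + 6
199 = 33*6 + 1
6 = 6*1 + 0
Since gcd(404, 1007) = 1, back-substitute to write 1 as a combination:
1 = 199 − 33·6
1 = −33·404 + 67·199
1 = 67·1007 − 167·404
Thus 404·(-167) ≡ 1 (mod 1007); reducing, -167 mod 1007 = 840.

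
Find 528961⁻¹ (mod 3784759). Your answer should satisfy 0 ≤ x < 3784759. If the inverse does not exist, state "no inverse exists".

gcd(3784759, 528961) by repeated division:
3784759 = 7*528961 + 82032
528961 = 6*82032 + 36769
82032 = 2*36769 + 8494
36769 = 4*8494 + 2793
8494 = 3*2793 + 115
2793 = 24*115 + 33
115 = 3*33 + 16
33 = 2*16 + 1
16 = 16*1 + 0
gcd = 1, so the inverse exists. Back-substitute:
1 = 33 − 2·16
1 = −2·115 + 7·33
1 = 7·2793 − 170·115
1 = −170·8494 + 517·2793
1 = 517·36769 − 2238·8494
1 = −2238·82032 + 4993·36769
1 = 4993·528961 − 32196·82032
1 = −32196·3784759 + 230365·528961
So 528961·230365 ≡ 1 (mod 3784759).

230365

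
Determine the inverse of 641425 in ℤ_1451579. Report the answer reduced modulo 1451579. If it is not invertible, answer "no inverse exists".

gcd(1451579, 641425) by repeated division:
1451579 = 2×641425 + 168729
641425 = 3×168729 + 135238
168729 = 1×135238 + 33491
135238 = 4×33491 + 1274
33491 = 26×1274 + 367
1274 = 3×367 + 173
367 = 2×173 + 21
173 = 8×21 + 5
21 = 4×5 + 1
5 = 5×1 + 0
gcd = 1, so the inverse exists. Back-substitute:
1 = 21 − 4·5
1 = −4·173 + 33·21
1 = 33·367 − 70·173
1 = −70·1274 + 243·367
1 = 243·33491 − 6388·1274
1 = −6388·135238 + 25795·33491
1 = 25795·168729 − 32183·135238
1 = −32183·641425 + 122344·168729
1 = 122344·1451579 − 276871·641425
So 641425·(-276871) ≡ 1 (mod 1451579), and -276871 ≡ 1174708 (mod 1451579).

1174708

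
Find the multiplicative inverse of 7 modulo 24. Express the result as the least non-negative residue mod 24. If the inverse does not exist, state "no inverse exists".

Run Euclid on (24, 7):
24 = 3·7 + 3
7 = 2·3 + 1
3 = 3·1 + 0
The gcd is 1. Working backward:
1 = 7 − 2·3
1 = −2·24 + 7·7
So 7·7 ≡ 1 (mod 24).

7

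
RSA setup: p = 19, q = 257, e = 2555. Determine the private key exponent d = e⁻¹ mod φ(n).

1331

φ(n) = (p−1)(q−1) = 18·256 = 4608.
Need d with 2555·d ≡ 1 (mod 4608). Apply the extended Euclidean algorithm:
4608 = 1*2555 + 2053
2555 = 1*2053 + 502
2053 = 4*502 + 45
502 = 11*45 + 7
45 = 6*7 + 3
7 = 2*3 + 1
3 = 3*1 + 0
Back-substitute:
1 = 7 − 2·3
1 = −2·45 + 13·7
1 = 13·502 − 145·45
1 = −145·2053 + 593·502
1 = 593·2555 − 738·2053
1 = −738·4608 + 1331·2555
So 2555·1331 ≡ 1 (mod 4608), hence d = 1331.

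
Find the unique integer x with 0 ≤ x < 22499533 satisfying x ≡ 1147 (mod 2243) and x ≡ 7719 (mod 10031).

17622155

Write x = 1147 + 2243·k. Then 2243·k ≡ 7719 − 1147 ≡ 6572 (mod 10031).
Need 2243⁻¹ mod 10031. Extended Euclid on (10031, 2243):
10031 = 4×2243 + 1059
2243 = 2×1059 + 125
1059 = 8×125 + 59
125 = 2×59 + 7
59 = 8×7 + 3
7 = 2×3 + 1
3 = 3×1 + 0
Back-substitute:
1 = 7 − 2·3
1 = −2·59 + 17·7
1 = 17·125 − 36·59
1 = −36·1059 + 305·125
1 = 305·2243 − 646·1059
1 = −646·10031 + 2889·2243
2243⁻¹ ≡ 2889 (mod 10031), so k ≡ 2889·6572 ≡ 7856 (mod 10031).
x = 1147 + 2243·7856 = 17622155.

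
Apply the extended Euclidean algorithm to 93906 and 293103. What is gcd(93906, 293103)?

Repeated division:
293103 = 3·93906 + 11385
93906 = 8·11385 + 2826
11385 = 4·2826 + 81
2826 = 34·81 + 72
81 = 1·72 + 9
72 = 8·9 + 0
gcd(93906, 293103) = 9.
Express as a combination:
9 = 81 − 72
9 = −2826 + 35·81
9 = 35·11385 − 141·2826
9 = −141·93906 + 1163·11385
9 = 1163·293103 − 3630·93906
So 9 = (1163)·293103 + (-3630)·93906.

9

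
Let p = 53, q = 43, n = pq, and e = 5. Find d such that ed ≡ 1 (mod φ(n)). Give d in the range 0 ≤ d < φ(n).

φ(n) = (p−1)(q−1) = 52·42 = 2184.
Need d with 5·d ≡ 1 (mod 2184). Apply the extended Euclidean algorithm:
2184 = 436*5 + 4
5 = 1*4 + 1
4 = 4*1 + 0
Back-substitute:
1 = 5 − 4
1 = −2184 + 437·5
So 5·437 ≡ 1 (mod 2184), hence d = 437.

437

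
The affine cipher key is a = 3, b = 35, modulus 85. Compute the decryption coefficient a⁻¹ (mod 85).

Extended Euclidean algorithm:
85 = 28·3 + 1
3 = 3·1 + 0
The gcd is 1. Working backward:
1 = 85 − 28·3
So 3·(-28) ≡ 1 (mod 85), and -28 ≡ 57 (mod 85).

57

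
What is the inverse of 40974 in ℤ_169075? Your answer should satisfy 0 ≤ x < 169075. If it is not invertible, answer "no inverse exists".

Apply the Euclidean algorithm to 169075 and 40974:
169075 = 4·40974 + 5179
40974 = 7·5179 + 4721
5179 = 1·4721 + 458
4721 = 10·458 + 141
458 = 3·141 + 35
141 = 4·35 + 1
35 = 35·1 + 0
Since gcd(40974, 169075) = 1, back-substitute to write 1 as a combination:
1 = 141 − 4·35
1 = −4·458 + 13·141
1 = 13·4721 − 134·458
1 = −134·5179 + 147·4721
1 = 147·40974 − 1163·5179
1 = −1163·169075 + 4799·40974
So 40974·4799 ≡ 1 (mod 169075).

4799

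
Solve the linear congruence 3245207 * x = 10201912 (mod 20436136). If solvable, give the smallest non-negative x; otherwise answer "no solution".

First find gcd(3245207, 20436136):
20436136 = 6×3245207 + 964894
3245207 = 3×964894 + 350525
964894 = 2×350525 + 263844
350525 = 1×263844 + 86681
263844 = 3×86681 + 3801
86681 = 22×3801 + 3059
3801 = 1×3059 + 742
3059 = 4×742 + 91
742 = 8×91 + 14
91 = 6×14 + 7
14 = 2×7 + 0
gcd = 7 and 7 | 10201912, so solutions exist. Divide through by 7: 463601x ≡ 1457416 (mod 2919448).
Now find 463601⁻¹ mod 2919448:
2919448 = 6×463601 + 137842
463601 = 3×137842 + 50075
137842 = 2×50075 + 37692
50075 = 1×37692 + 12383
37692 = 3×12383 + 543
12383 = 22×543 + 437
543 = 1×437 + 106
437 = 4×106 + 13
106 = 8×13 + 2
13 = 6×2 + 1
2 = 2×1 + 0
Back-substitute:
1 = 13 − 6·2
1 = −6·106 + 49·13
1 = 49·437 − 202·106
1 = −202·543 + 251·437
1 = 251·12383 − 5724·543
1 = −5724·37692 + 17423·12383
1 = 17423·50075 − 23147·37692
1 = −23147·137842 + 63717·50075
1 = 63717·463601 − 214298·137842
1 = −214298·2919448 + 1349505·463601
So 463601⁻¹ ≡ 1349505 (mod 2919448).
Then x ≡ 1349505·1457416 ≡ 1853200 (mod 2919448); the smallest non-negative solution is x = 1853200.

1853200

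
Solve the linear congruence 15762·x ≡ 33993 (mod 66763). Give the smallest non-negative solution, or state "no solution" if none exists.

33282

First find gcd(15762, 66763):
66763 = 4*15762 + 3715
15762 = 4*3715 + 902
3715 = 4*902 + 107
902 = 8*107 + 46
107 = 2*46 + 15
46 = 3*15 + 1
15 = 15*1 + 0
gcd = 1, so a unique solution mod 66763 exists.
Back-substitute for the Bézout coefficients:
1 = 46 − 3·15
1 = −3·107 + 7·46
1 = 7·902 − 59·107
1 = −59·3715 + 243·902
1 = 243·15762 − 1031·3715
1 = −1031·66763 + 4367·15762
So 15762·(4367) ≡ 1 (mod 66763), giving 15762⁻¹ ≡ 4367.
x ≡ 15762⁻¹·33993 ≡ 4367·33993 ≡ 33282 (mod 66763).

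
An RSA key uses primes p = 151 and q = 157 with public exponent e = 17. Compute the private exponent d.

φ(n) = (p−1)(q−1) = 150·156 = 23400.
Need d with 17·d ≡ 1 (mod 23400). Apply the extended Euclidean algorithm:
23400 = 1376*17 + 8
17 = 2*8 + 1
8 = 8*1 + 0
Back-substitute:
1 = 17 − 2·8
1 = −2·23400 + 2753·17
So 17·2753 ≡ 1 (mod 23400), hence d = 2753.

2753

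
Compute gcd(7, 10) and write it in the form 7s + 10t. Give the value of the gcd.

1

Repeated division:
10 = 1×7 + 3
7 = 2×3 + 1
3 = 3×1 + 0
gcd(7, 10) = 1.
Working backward:
1 = 7 − 2·3
1 = −2·10 + 3·7
So 1 = (-2)·10 + (3)·7.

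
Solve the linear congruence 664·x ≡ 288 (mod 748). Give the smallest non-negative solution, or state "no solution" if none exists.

50

First find gcd(664, 748):
748 = 1·664 + 84
664 = 7·84 + 76
84 = 1·76 + 8
76 = 9·8 + 4
8 = 2·4 + 0
gcd = 4 and 4 | 288, so solutions exist. Divide through by 4: 166x ≡ 72 (mod 187).
Now find 166⁻¹ mod 187:
187 = 1·166 + 21
166 = 7·21 + 19
21 = 1·19 + 2
19 = 9·2 + 1
2 = 2·1 + 0
Back-substitute:
1 = 19 − 9·2
1 = −9·21 + 10·19
1 = 10·166 − 79·21
1 = −79·187 + 89·166
So 166⁻¹ ≡ 89 (mod 187).
Then x ≡ 89·72 ≡ 50 (mod 187); the smallest non-negative solution is x = 50.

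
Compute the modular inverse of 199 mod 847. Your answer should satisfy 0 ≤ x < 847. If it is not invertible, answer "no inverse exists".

166

Run Euclid on (847, 199):
847 = 4·199 + 51
199 = 3·51 + 46
51 = 1·46 + 5
46 = 9·5 + 1
5 = 5·1 + 0
Since gcd(199, 847) = 1, back-substitute to write 1 as a combination:
1 = 46 − 9·5
1 = −9·51 + 10·46
1 = 10·199 − 39·51
1 = −39·847 + 166·199
So 199·166 ≡ 1 (mod 847).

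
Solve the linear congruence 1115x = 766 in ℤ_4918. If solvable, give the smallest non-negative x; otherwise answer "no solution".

First find gcd(1115, 4918):
4918 = 4×1115 + 458
1115 = 2×458 + 199
458 = 2×199 + 60
199 = 3×60 + 19
60 = 3×19 + 3
19 = 6×3 + 1
3 = 3×1 + 0
gcd = 1, so a unique solution mod 4918 exists.
Back-substitute for the Bézout coefficients:
1 = 19 − 6·3
1 = −6·60 + 19·19
1 = 19·199 − 63·60
1 = −63·458 + 145·199
1 = 145·1115 − 353·458
1 = −353·4918 + 1557·1115
So 1115·(1557) ≡ 1 (mod 4918), giving 1115⁻¹ ≡ 1557.
x ≡ 1115⁻¹·766 ≡ 1557·766 ≡ 2506 (mod 4918).

2506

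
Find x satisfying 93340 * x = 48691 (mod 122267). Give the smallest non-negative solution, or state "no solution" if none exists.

36268

First find gcd(93340, 122267):
122267 = 1×93340 + 28927
93340 = 3×28927 + 6559
28927 = 4×6559 + 2691
6559 = 2×2691 + 1177
2691 = 2×1177 + 337
1177 = 3×337 + 166
337 = 2×166 + 5
166 = 33×5 + 1
5 = 5×1 + 0
gcd = 1, so a unique solution mod 122267 exists.
Back-substitute for the Bézout coefficients:
1 = 166 − 33·5
1 = −33·337 + 67·166
1 = 67·1177 − 234·337
1 = −234·2691 + 535·1177
1 = 535·6559 − 1304·2691
1 = −1304·28927 + 5751·6559
1 = 5751·93340 − 18557·28927
1 = −18557·122267 + 24308·93340
So 93340·(24308) ≡ 1 (mod 122267), giving 93340⁻¹ ≡ 24308.
x ≡ 93340⁻¹·48691 ≡ 24308·48691 ≡ 36268 (mod 122267).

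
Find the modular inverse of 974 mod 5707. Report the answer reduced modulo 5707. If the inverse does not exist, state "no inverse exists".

3041

gcd(5707, 974) by repeated division:
5707 = 5·974 + 837
974 = 1·837 + 137
837 = 6·137 + 15
137 = 9·15 + 2
15 = 7·2 + 1
2 = 2·1 + 0
gcd = 1, so the inverse exists. Back-substitute:
1 = 15 − 7·2
1 = −7·137 + 64·15
1 = 64·837 − 391·137
1 = −391·974 + 455·837
1 = 455·5707 − 2666·974
Thus 974·(-2666) ≡ 1 (mod 5707); reducing, -2666 mod 5707 = 3041.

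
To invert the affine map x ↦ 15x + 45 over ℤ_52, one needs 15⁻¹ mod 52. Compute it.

7

Apply the Euclidean algorithm to 52 and 15:
52 = 3·15 + 7
15 = 2·7 + 1
7 = 7·1 + 0
gcd = 1, so the inverse exists. Back-substitute:
1 = 15 − 2·7
1 = −2·52 + 7·15
So 15·7 ≡ 1 (mod 52).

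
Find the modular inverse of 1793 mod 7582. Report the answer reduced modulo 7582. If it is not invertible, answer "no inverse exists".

1239

gcd(7582, 1793) by repeated division:
7582 = 4·1793 + 410
1793 = 4·410 + 153
410 = 2·153 + 104
153 = 1·104 + 49
104 = 2·49 + 6
49 = 8·6 + 1
6 = 6·1 + 0
Since gcd(1793, 7582) = 1, back-substitute to write 1 as a combination:
1 = 49 − 8·6
1 = −8·104 + 17·49
1 = 17·153 − 25·104
1 = −25·410 + 67·153
1 = 67·1793 − 293·410
1 = −293·7582 + 1239·1793
So 1793·1239 ≡ 1 (mod 7582).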